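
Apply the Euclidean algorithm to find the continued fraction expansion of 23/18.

Run the Euclidean algorithm on 23 and 18; the successive quotients are the partial quotients a_0, a_1, ... (each step inverts the fractional part left over by the previous one):
  23 = 1*18 + 5, so a_0 = 1.
  18 = 3*5 + 3, so a_1 = 3.
  5 = 1*3 + 2, so a_2 = 1.
  3 = 1*2 + 1, so a_3 = 1.
  2 = 2*1 + 0, so a_4 = 2.
The remainder reaches 0 after 5 divisions, so the expansion has 5 partial quotients, read off in order.

[1; 3, 1, 1, 2]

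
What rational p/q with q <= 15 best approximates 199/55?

Expand x = 199/55 as a continued fraction with the Euclidean algorithm:
  199 = 3*55 + 34, so a_0 = 3.
  55 = 1*34 + 21, so a_1 = 1.
  34 = 1*21 + 13, so a_2 = 1.
  21 = 1*13 + 8, so a_3 = 1.
  13 = 1*8 + 5, so a_4 = 1.
  8 = 1*5 + 3, so a_5 = 1.
  5 = 1*3 + 2, so a_6 = 1.
  3 = 1*2 + 1, so a_7 = 1.
  2 = 2*1 + 0, so a_8 = 2.
so x = [3; 1, 1, 1, 1, 1, 1, 1, 2].
Convergents (p_i = a_i*p_{i-1} + p_{i-2}, q_i = a_i*q_{i-1} + q_{i-2} with p_{-2}=0, p_{-1}=1, q_{-2}=1, q_{-1}=0), until the denominator exceeds 15:
  i=0: a_0=3, p_0 = 3*1 + 0 = 3, q_0 = 3*0 + 1 = 1.
  i=1: a_1=1, p_1 = 1*3 + 1 = 4, q_1 = 1*1 + 0 = 1.
  i=2: a_2=1, p_2 = 1*4 + 3 = 7, q_2 = 1*1 + 1 = 2.
  i=3: a_3=1, p_3 = 1*7 + 4 = 11, q_3 = 1*2 + 1 = 3.
  i=4: a_4=1, p_4 = 1*11 + 7 = 18, q_4 = 1*3 + 2 = 5.
  i=5: a_5=1, p_5 = 1*18 + 11 = 29, q_5 = 1*5 + 3 = 8.
  i=6: a_6=1, p_6 = 1*29 + 18 = 47, q_6 = 1*8 + 5 = 13.
  i=7: a_7=1, p_7 = 1*47 + 29 = 76, q_7 = 1*13 + 8 = 21.
q_7 = 21 > 15, so the last convergent with denominator <= 15 is p_6/q_6 = 47/13.
The closest fraction with denominator <= 15 is either p_6/q_6 or the intermediate fraction (k*p_6 + p_5)/(k*q_6 + q_5) with the largest k >= 1 whose denominator stays <= 15; these approach x as k grows, and every other convergent or intermediate fraction in range is farther away.
Largest k: floor((15 - q_5)/q_6) = floor((15 - 8)/13) = 0.
Since k = 0, no intermediate fraction beyond p_6/q_6 has denominator <= 15, so the convergent 47/13 is the closest (its error is |199*13 - 47*55|/(55*13) = 2/715).

47/13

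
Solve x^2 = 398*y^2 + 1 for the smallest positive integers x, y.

(x, y) = (399, 20)

First expand sqrt(398) as a continued fraction. With x_i = (sqrt(398) + m_i)/d_i and (m_0, d_0) = (0, 1): a_0 = floor(sqrt(398)) = 19, since 19^2 = 361 <= 398 < 400 = 20^2.
Iterate m_{i+1} = d_i*a_i - m_i, d_{i+1} = (398 - m_{i+1}^2)/d_i, a_{i+1} = floor((a_0 + m_{i+1})/d_{i+1}):
  m_1 = 1*19 - 0 = 19, d_1 = (398 - 19^2)/1 = 37/1 = 37, a_1 = floor((19 + 19)/37) = 1.
  m_2 = 37*1 - 19 = 18, d_2 = (398 - 18^2)/37 = 74/37 = 2, a_2 = floor((19 + 18)/2) = 18.
  m_3 = 2*18 - 18 = 18, d_3 = (398 - 18^2)/2 = 74/2 = 37, a_3 = floor((19 + 18)/37) = 1.
  m_4 = 37*1 - 18 = 19, d_4 = (398 - 19^2)/37 = 37/37 = 1, a_4 = floor((19 + 19)/1) = 38.
  m_5 = 1*38 - 19 = 19, d_5 = (398 - 19^2)/1 = 37/1 = 37: (m_5, d_5) = (m_1, d_1) = (19, 37), so from here the quotients repeat a_1, ..., a_4; the period length is 4.
So sqrt(398) = [19; (1, 18, 1, 38)] with period length k = 4.
k is even, so the fundamental solution of x^2 - 398y^2 = 1 is (p_{k-1}, q_{k-1}) = (p_3, q_3); compute convergents through index 3.
Convergents (p_i = a_i*p_{i-1} + p_{i-2}, q_i = a_i*q_{i-1} + q_{i-2} with p_{-2}=0, p_{-1}=1, q_{-2}=1, q_{-1}=0):
  i=0: a_0=19, p_0 = 19*1 + 0 = 19, q_0 = 19*0 + 1 = 1.
  i=1: a_1=1, p_1 = 1*19 + 1 = 20, q_1 = 1*1 + 0 = 1.
  i=2: a_2=18, p_2 = 18*20 + 19 = 379, q_2 = 18*1 + 1 = 19.
  i=3: a_3=1, p_3 = 1*379 + 20 = 399, q_3 = 1*19 + 1 = 20.
Check: 399^2 - 398*20^2 = 159201 - 159200 = 1, so (x, y) = (399, 20) solves the equation, and by the theorem it is the least positive solution.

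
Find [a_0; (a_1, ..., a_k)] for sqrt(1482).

Write x_i = (sqrt(1482) + m_i)/d_i with (m_0, d_0) = (0, 1). a_0 = floor(sqrt(1482)) = 38, since 38^2 = 1444 <= 1482 < 1521 = 39^2.
Iterate m_{i+1} = d_i*a_i - m_i, d_{i+1} = (1482 - m_{i+1}^2)/d_i, a_{i+1} = floor((a_0 + m_{i+1})/d_{i+1}):
  m_1 = 1*38 - 0 = 38, d_1 = (1482 - 38^2)/1 = 38/1 = 38, a_1 = floor((38 + 38)/38) = 2.
  m_2 = 38*2 - 38 = 38, d_2 = (1482 - 38^2)/38 = 38/38 = 1, a_2 = floor((38 + 38)/1) = 76.
  m_3 = 1*76 - 38 = 38, d_3 = (1482 - 38^2)/1 = 38/1 = 38: (m_3, d_3) = (m_1, d_1) = (38, 38), so from here the quotients repeat a_1, a_2; the period length is 2.
Hence the expansion of sqrt(1482) is a_0 = 38 followed by the repeating block 2, 76 (period 2).

[38; (2, 76)]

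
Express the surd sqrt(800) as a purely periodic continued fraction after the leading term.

Write x_i = (sqrt(800) + m_i)/d_i with (m_0, d_0) = (0, 1). a_0 = floor(sqrt(800)) = 28, since 28^2 = 784 <= 800 < 841 = 29^2.
Iterate m_{i+1} = d_i*a_i - m_i, d_{i+1} = (800 - m_{i+1}^2)/d_i, a_{i+1} = floor((a_0 + m_{i+1})/d_{i+1}):
  m_1 = 1*28 - 0 = 28, d_1 = (800 - 28^2)/1 = 16/1 = 16, a_1 = floor((28 + 28)/16) = 3.
  m_2 = 16*3 - 28 = 20, d_2 = (800 - 20^2)/16 = 400/16 = 25, a_2 = floor((28 + 20)/25) = 1.
  m_3 = 25*1 - 20 = 5, d_3 = (800 - 5^2)/25 = 775/25 = 31, a_3 = floor((28 + 5)/31) = 1.
  m_4 = 31*1 - 5 = 26, d_4 = (800 - 26^2)/31 = 124/31 = 4, a_4 = floor((28 + 26)/4) = 13.
  m_5 = 4*13 - 26 = 26, d_5 = (800 - 26^2)/4 = 124/4 = 31, a_5 = floor((28 + 26)/31) = 1.
  m_6 = 31*1 - 26 = 5, d_6 = (800 - 5^2)/31 = 775/31 = 25, a_6 = floor((28 + 5)/25) = 1.
  m_7 = 25*1 - 5 = 20, d_7 = (800 - 20^2)/25 = 400/25 = 16, a_7 = floor((28 + 20)/16) = 3.
  m_8 = 16*3 - 20 = 28, d_8 = (800 - 28^2)/16 = 16/16 = 1, a_8 = floor((28 + 28)/1) = 56.
  m_9 = 1*56 - 28 = 28, d_9 = (800 - 28^2)/1 = 16/1 = 16: (m_9, d_9) = (m_1, d_1) = (28, 16), so from here the quotients repeat a_1, ..., a_8; the period length is 8.
Hence the expansion of sqrt(800) is a_0 = 28 followed by the repeating block 3, 1, 1, 13, 1, 1, 3, 56 (period 8).

[28; (3, 1, 1, 13, 1, 1, 3, 56)]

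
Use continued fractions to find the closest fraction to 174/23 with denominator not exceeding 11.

Expand x = 174/23 as a continued fraction with the Euclidean algorithm:
  174 = 7*23 + 13, so a_0 = 7.
  23 = 1*13 + 10, so a_1 = 1.
  13 = 1*10 + 3, so a_2 = 1.
  10 = 3*3 + 1, so a_3 = 3.
  3 = 3*1 + 0, so a_4 = 3.
so x = [7; 1, 1, 3, 3].
Convergents (p_i = a_i*p_{i-1} + p_{i-2}, q_i = a_i*q_{i-1} + q_{i-2} with p_{-2}=0, p_{-1}=1, q_{-2}=1, q_{-1}=0), until the denominator exceeds 11:
  i=0: a_0=7, p_0 = 7*1 + 0 = 7, q_0 = 7*0 + 1 = 1.
  i=1: a_1=1, p_1 = 1*7 + 1 = 8, q_1 = 1*1 + 0 = 1.
  i=2: a_2=1, p_2 = 1*8 + 7 = 15, q_2 = 1*1 + 1 = 2.
  i=3: a_3=3, p_3 = 3*15 + 8 = 53, q_3 = 3*2 + 1 = 7.
  i=4: a_4=3, p_4 = 3*53 + 15 = 174, q_4 = 3*7 + 2 = 23.
q_4 = 23 > 11, so the last convergent with denominator <= 11 is p_3/q_3 = 53/7.
The closest fraction with denominator <= 11 is either p_3/q_3 or the intermediate fraction (k*p_3 + p_2)/(k*q_3 + q_2) with the largest k >= 1 whose denominator stays <= 11; these approach x as k grows, and every other convergent or intermediate fraction in range is farther away.
Largest k: floor((11 - q_2)/q_3) = floor((11 - 2)/7) = 1.
That gives (1*53 + 15)/(1*7 + 2) = 68/9.
Compare the errors: |x - 53/7| = |174*7 - 53*23|/(23*7) = 1/161, and |x - 68/9| = |174*9 - 68*23|/(23*9) = 2/207.
Cross-multiplying, 1*207 = 207 < 322 = 2*161, so 1/161 is smaller: the convergent 53/7 is closer to x than 68/9.

53/7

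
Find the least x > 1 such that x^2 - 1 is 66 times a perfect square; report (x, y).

First expand sqrt(66) as a continued fraction. With x_i = (sqrt(66) + m_i)/d_i and (m_0, d_0) = (0, 1): a_0 = floor(sqrt(66)) = 8, since 8^2 = 64 <= 66 < 81 = 9^2.
Iterate m_{i+1} = d_i*a_i - m_i, d_{i+1} = (66 - m_{i+1}^2)/d_i, a_{i+1} = floor((a_0 + m_{i+1})/d_{i+1}):
  m_1 = 1*8 - 0 = 8, d_1 = (66 - 8^2)/1 = 2/1 = 2, a_1 = floor((8 + 8)/2) = 8.
  m_2 = 2*8 - 8 = 8, d_2 = (66 - 8^2)/2 = 2/2 = 1, a_2 = floor((8 + 8)/1) = 16.
  m_3 = 1*16 - 8 = 8, d_3 = (66 - 8^2)/1 = 2/1 = 2: (m_3, d_3) = (m_1, d_1) = (8, 2), so from here the quotients repeat a_1, a_2; the period length is 2.
So sqrt(66) = [8; (8, 16)] with period length k = 2.
k is even, so the fundamental solution of x^2 - 66y^2 = 1 is (p_{k-1}, q_{k-1}) = (p_1, q_1); compute convergents through index 1.
Convergents (p_i = a_i*p_{i-1} + p_{i-2}, q_i = a_i*q_{i-1} + q_{i-2} with p_{-2}=0, p_{-1}=1, q_{-2}=1, q_{-1}=0):
  i=0: a_0=8, p_0 = 8*1 + 0 = 8, q_0 = 8*0 + 1 = 1.
  i=1: a_1=8, p_1 = 8*8 + 1 = 65, q_1 = 8*1 + 0 = 8.
Check: 65^2 - 66*8^2 = 4225 - 4224 = 1, so (x, y) = (65, 8) solves the equation, and by the theorem it is the least positive solution.

(x, y) = (65, 8)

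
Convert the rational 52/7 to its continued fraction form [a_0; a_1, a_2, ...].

Run the Euclidean algorithm on 52 and 7; the successive quotients are the partial quotients a_0, a_1, ... (each step inverts the fractional part left over by the previous one):
  52 = 7*7 + 3, so a_0 = 7.
  7 = 2*3 + 1, so a_1 = 2.
  3 = 3*1 + 0, so a_2 = 3.
The remainder reaches 0 after 3 divisions, so the expansion has 3 partial quotients, read off in order.

[7; 2, 3]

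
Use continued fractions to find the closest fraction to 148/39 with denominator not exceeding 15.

19/5

Expand x = 148/39 as a continued fraction with the Euclidean algorithm:
  148 = 3*39 + 31, so a_0 = 3.
  39 = 1*31 + 8, so a_1 = 1.
  31 = 3*8 + 7, so a_2 = 3.
  8 = 1*7 + 1, so a_3 = 1.
  7 = 7*1 + 0, so a_4 = 7.
so x = [3; 1, 3, 1, 7].
Convergents (p_i = a_i*p_{i-1} + p_{i-2}, q_i = a_i*q_{i-1} + q_{i-2} with p_{-2}=0, p_{-1}=1, q_{-2}=1, q_{-1}=0), until the denominator exceeds 15:
  i=0: a_0=3, p_0 = 3*1 + 0 = 3, q_0 = 3*0 + 1 = 1.
  i=1: a_1=1, p_1 = 1*3 + 1 = 4, q_1 = 1*1 + 0 = 1.
  i=2: a_2=3, p_2 = 3*4 + 3 = 15, q_2 = 3*1 + 1 = 4.
  i=3: a_3=1, p_3 = 1*15 + 4 = 19, q_3 = 1*4 + 1 = 5.
  i=4: a_4=7, p_4 = 7*19 + 15 = 148, q_4 = 7*5 + 4 = 39.
q_4 = 39 > 15, so the last convergent with denominator <= 15 is p_3/q_3 = 19/5.
The closest fraction with denominator <= 15 is either p_3/q_3 or the intermediate fraction (k*p_3 + p_2)/(k*q_3 + q_2) with the largest k >= 1 whose denominator stays <= 15; these approach x as k grows, and every other convergent or intermediate fraction in range is farther away.
Largest k: floor((15 - q_2)/q_3) = floor((15 - 4)/5) = 2.
That gives (2*19 + 15)/(2*5 + 4) = 53/14.
Compare the errors: |x - 19/5| = |148*5 - 19*39|/(39*5) = 1/195, and |x - 53/14| = |148*14 - 53*39|/(39*14) = 5/546.
Cross-multiplying, 1*546 = 546 < 975 = 5*195, so 1/195 is smaller: the convergent 19/5 is closer to x than 53/14.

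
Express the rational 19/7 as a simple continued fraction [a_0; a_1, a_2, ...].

Run the Euclidean algorithm on 19 and 7; the successive quotients are the partial quotients a_0, a_1, ... (each step inverts the fractional part left over by the previous one):
  19 = 2*7 + 5, so a_0 = 2.
  7 = 1*5 + 2, so a_1 = 1.
  5 = 2*2 + 1, so a_2 = 2.
  2 = 2*1 + 0, so a_3 = 2.
The remainder reaches 0 after 4 divisions, so the expansion has 4 partial quotients, read off in order.

[2; 1, 2, 2]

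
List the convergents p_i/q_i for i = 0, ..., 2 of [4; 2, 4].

Using the convergent recurrence p_i = a_i*p_{i-1} + p_{i-2}, q_i = a_i*q_{i-1} + q_{i-2} with p_{-2}=0, p_{-1}=1, q_{-2}=1, q_{-1}=0:
  i=0: a_0=4, p_0 = 4*1 + 0 = 4, q_0 = 4*0 + 1 = 1.
  i=1: a_1=2, p_1 = 2*4 + 1 = 9, q_1 = 2*1 + 0 = 2.
  i=2: a_2=4, p_2 = 4*9 + 4 = 40, q_2 = 4*2 + 1 = 9.

4/1, 9/2, 40/9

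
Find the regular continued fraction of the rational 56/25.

[2; 4, 6]

Run the Euclidean algorithm on 56 and 25; the successive quotients are the partial quotients a_0, a_1, ... (each step inverts the fractional part left over by the previous one):
  56 = 2*25 + 6, so a_0 = 2.
  25 = 4*6 + 1, so a_1 = 4.
  6 = 6*1 + 0, so a_2 = 6.
The remainder reaches 0 after 3 divisions, so the expansion has 3 partial quotients, read off in order.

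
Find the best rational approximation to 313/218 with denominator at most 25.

33/23

Expand x = 313/218 as a continued fraction with the Euclidean algorithm:
  313 = 1*218 + 95, so a_0 = 1.
  218 = 2*95 + 28, so a_1 = 2.
  95 = 3*28 + 11, so a_2 = 3.
  28 = 2*11 + 6, so a_3 = 2.
  11 = 1*6 + 5, so a_4 = 1.
  6 = 1*5 + 1, so a_5 = 1.
  5 = 5*1 + 0, so a_6 = 5.
so x = [1; 2, 3, 2, 1, 1, 5].
Convergents (p_i = a_i*p_{i-1} + p_{i-2}, q_i = a_i*q_{i-1} + q_{i-2} with p_{-2}=0, p_{-1}=1, q_{-2}=1, q_{-1}=0), until the denominator exceeds 25:
  i=0: a_0=1, p_0 = 1*1 + 0 = 1, q_0 = 1*0 + 1 = 1.
  i=1: a_1=2, p_1 = 2*1 + 1 = 3, q_1 = 2*1 + 0 = 2.
  i=2: a_2=3, p_2 = 3*3 + 1 = 10, q_2 = 3*2 + 1 = 7.
  i=3: a_3=2, p_3 = 2*10 + 3 = 23, q_3 = 2*7 + 2 = 16.
  i=4: a_4=1, p_4 = 1*23 + 10 = 33, q_4 = 1*16 + 7 = 23.
  i=5: a_5=1, p_5 = 1*33 + 23 = 56, q_5 = 1*23 + 16 = 39.
q_5 = 39 > 25, so the last convergent with denominator <= 25 is p_4/q_4 = 33/23.
The closest fraction with denominator <= 25 is either p_4/q_4 or the intermediate fraction (k*p_4 + p_3)/(k*q_4 + q_3) with the largest k >= 1 whose denominator stays <= 25; these approach x as k grows, and every other convergent or intermediate fraction in range is farther away.
Largest k: floor((25 - q_3)/q_4) = floor((25 - 16)/23) = 0.
Since k = 0, no intermediate fraction beyond p_4/q_4 has denominator <= 25, so the convergent 33/23 is the closest (its error is |313*23 - 33*218|/(218*23) = 5/5014).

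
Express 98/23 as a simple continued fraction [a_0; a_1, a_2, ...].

[4; 3, 1, 5]

Run the Euclidean algorithm on 98 and 23; the successive quotients are the partial quotients a_0, a_1, ... (each step inverts the fractional part left over by the previous one):
  98 = 4*23 + 6, so a_0 = 4.
  23 = 3*6 + 5, so a_1 = 3.
  6 = 1*5 + 1, so a_2 = 1.
  5 = 5*1 + 0, so a_3 = 5.
The remainder reaches 0 after 4 divisions, so the expansion has 4 partial quotients, read off in order.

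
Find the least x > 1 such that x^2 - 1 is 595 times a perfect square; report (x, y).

(x, y) = (18514, 759)

First expand sqrt(595) as a continued fraction. With x_i = (sqrt(595) + m_i)/d_i and (m_0, d_0) = (0, 1): a_0 = floor(sqrt(595)) = 24, since 24^2 = 576 <= 595 < 625 = 25^2.
Iterate m_{i+1} = d_i*a_i - m_i, d_{i+1} = (595 - m_{i+1}^2)/d_i, a_{i+1} = floor((a_0 + m_{i+1})/d_{i+1}):
  m_1 = 1*24 - 0 = 24, d_1 = (595 - 24^2)/1 = 19/1 = 19, a_1 = floor((24 + 24)/19) = 2.
  m_2 = 19*2 - 24 = 14, d_2 = (595 - 14^2)/19 = 399/19 = 21, a_2 = floor((24 + 14)/21) = 1.
  m_3 = 21*1 - 14 = 7, d_3 = (595 - 7^2)/21 = 546/21 = 26, a_3 = floor((24 + 7)/26) = 1.
  m_4 = 26*1 - 7 = 19, d_4 = (595 - 19^2)/26 = 234/26 = 9, a_4 = floor((24 + 19)/9) = 4.
  m_5 = 9*4 - 19 = 17, d_5 = (595 - 17^2)/9 = 306/9 = 34, a_5 = floor((24 + 17)/34) = 1.
  m_6 = 34*1 - 17 = 17, d_6 = (595 - 17^2)/34 = 306/34 = 9, a_6 = floor((24 + 17)/9) = 4.
  m_7 = 9*4 - 17 = 19, d_7 = (595 - 19^2)/9 = 234/9 = 26, a_7 = floor((24 + 19)/26) = 1.
  m_8 = 26*1 - 19 = 7, d_8 = (595 - 7^2)/26 = 546/26 = 21, a_8 = floor((24 + 7)/21) = 1.
  m_9 = 21*1 - 7 = 14, d_9 = (595 - 14^2)/21 = 399/21 = 19, a_9 = floor((24 + 14)/19) = 2.
  m_10 = 19*2 - 14 = 24, d_10 = (595 - 24^2)/19 = 19/19 = 1, a_10 = floor((24 + 24)/1) = 48.
  m_11 = 1*48 - 24 = 24, d_11 = (595 - 24^2)/1 = 19/1 = 19: (m_11, d_11) = (m_1, d_1) = (24, 19), so from here the quotients repeat a_1, ..., a_10; the period length is 10.
So sqrt(595) = [24; (2, 1, 1, 4, 1, 4, 1, 1, 2, 48)] with period length k = 10.
k is even, so the fundamental solution of x^2 - 595y^2 = 1 is (p_{k-1}, q_{k-1}) = (p_9, q_9); compute convergents through index 9.
Convergents (p_i = a_i*p_{i-1} + p_{i-2}, q_i = a_i*q_{i-1} + q_{i-2} with p_{-2}=0, p_{-1}=1, q_{-2}=1, q_{-1}=0):
  i=0: a_0=24, p_0 = 24*1 + 0 = 24, q_0 = 24*0 + 1 = 1.
  i=1: a_1=2, p_1 = 2*24 + 1 = 49, q_1 = 2*1 + 0 = 2.
  i=2: a_2=1, p_2 = 1*49 + 24 = 73, q_2 = 1*2 + 1 = 3.
  i=3: a_3=1, p_3 = 1*73 + 49 = 122, q_3 = 1*3 + 2 = 5.
  i=4: a_4=4, p_4 = 4*122 + 73 = 561, q_4 = 4*5 + 3 = 23.
  i=5: a_5=1, p_5 = 1*561 + 122 = 683, q_5 = 1*23 + 5 = 28.
  i=6: a_6=4, p_6 = 4*683 + 561 = 3293, q_6 = 4*28 + 23 = 135.
  i=7: a_7=1, p_7 = 1*3293 + 683 = 3976, q_7 = 1*135 + 28 = 163.
  i=8: a_8=1, p_8 = 1*3976 + 3293 = 7269, q_8 = 1*163 + 135 = 298.
  i=9: a_9=2, p_9 = 2*7269 + 3976 = 18514, q_9 = 2*298 + 163 = 759.
Check: 18514^2 - 595*759^2 = 342768196 - 342768195 = 1, so (x, y) = (18514, 759) solves the equation, and by the theorem it is the least positive solution.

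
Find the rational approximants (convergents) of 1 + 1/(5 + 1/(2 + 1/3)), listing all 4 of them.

Using the convergent recurrence p_i = a_i*p_{i-1} + p_{i-2}, q_i = a_i*q_{i-1} + q_{i-2} with p_{-2}=0, p_{-1}=1, q_{-2}=1, q_{-1}=0:
  i=0: a_0=1, p_0 = 1*1 + 0 = 1, q_0 = 1*0 + 1 = 1.
  i=1: a_1=5, p_1 = 5*1 + 1 = 6, q_1 = 5*1 + 0 = 5.
  i=2: a_2=2, p_2 = 2*6 + 1 = 13, q_2 = 2*5 + 1 = 11.
  i=3: a_3=3, p_3 = 3*13 + 6 = 45, q_3 = 3*11 + 5 = 38.

1/1, 6/5, 13/11, 45/38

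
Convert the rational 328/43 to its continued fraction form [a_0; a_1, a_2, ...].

[7; 1, 1, 1, 2, 5]

Run the Euclidean algorithm on 328 and 43; the successive quotients are the partial quotients a_0, a_1, ... (each step inverts the fractional part left over by the previous one):
  328 = 7*43 + 27, so a_0 = 7.
  43 = 1*27 + 16, so a_1 = 1.
  27 = 1*16 + 11, so a_2 = 1.
  16 = 1*11 + 5, so a_3 = 1.
  11 = 2*5 + 1, so a_4 = 2.
  5 = 5*1 + 0, so a_5 = 5.
The remainder reaches 0 after 6 divisions, so the expansion has 6 partial quotients, read off in order.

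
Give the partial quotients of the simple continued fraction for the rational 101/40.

Run the Euclidean algorithm on 101 and 40; the successive quotients are the partial quotients a_0, a_1, ... (each step inverts the fractional part left over by the previous one):
  101 = 2*40 + 21, so a_0 = 2.
  40 = 1*21 + 19, so a_1 = 1.
  21 = 1*19 + 2, so a_2 = 1.
  19 = 9*2 + 1, so a_3 = 9.
  2 = 2*1 + 0, so a_4 = 2.
The remainder reaches 0 after 5 divisions, so the expansion has 5 partial quotients, read off in order.

[2; 1, 1, 9, 2]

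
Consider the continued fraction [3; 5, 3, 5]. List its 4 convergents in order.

3/1, 16/5, 51/16, 271/85

Using the convergent recurrence p_i = a_i*p_{i-1} + p_{i-2}, q_i = a_i*q_{i-1} + q_{i-2} with p_{-2}=0, p_{-1}=1, q_{-2}=1, q_{-1}=0:
  i=0: a_0=3, p_0 = 3*1 + 0 = 3, q_0 = 3*0 + 1 = 1.
  i=1: a_1=5, p_1 = 5*3 + 1 = 16, q_1 = 5*1 + 0 = 5.
  i=2: a_2=3, p_2 = 3*16 + 3 = 51, q_2 = 3*5 + 1 = 16.
  i=3: a_3=5, p_3 = 5*51 + 16 = 271, q_3 = 5*16 + 5 = 85.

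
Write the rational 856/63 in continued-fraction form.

Run the Euclidean algorithm on 856 and 63; the successive quotients are the partial quotients a_0, a_1, ... (each step inverts the fractional part left over by the previous one):
  856 = 13*63 + 37, so a_0 = 13.
  63 = 1*37 + 26, so a_1 = 1.
  37 = 1*26 + 11, so a_2 = 1.
  26 = 2*11 + 4, so a_3 = 2.
  11 = 2*4 + 3, so a_4 = 2.
  4 = 1*3 + 1, so a_5 = 1.
  3 = 3*1 + 0, so a_6 = 3.
The remainder reaches 0 after 7 divisions, so the expansion has 7 partial quotients, read off in order.

[13; 1, 1, 2, 2, 1, 3]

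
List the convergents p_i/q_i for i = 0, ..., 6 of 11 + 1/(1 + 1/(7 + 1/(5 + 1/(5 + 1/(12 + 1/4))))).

Using the convergent recurrence p_i = a_i*p_{i-1} + p_{i-2}, q_i = a_i*q_{i-1} + q_{i-2} with p_{-2}=0, p_{-1}=1, q_{-2}=1, q_{-1}=0:
  i=0: a_0=11, p_0 = 11*1 + 0 = 11, q_0 = 11*0 + 1 = 1.
  i=1: a_1=1, p_1 = 1*11 + 1 = 12, q_1 = 1*1 + 0 = 1.
  i=2: a_2=7, p_2 = 7*12 + 11 = 95, q_2 = 7*1 + 1 = 8.
  i=3: a_3=5, p_3 = 5*95 + 12 = 487, q_3 = 5*8 + 1 = 41.
  i=4: a_4=5, p_4 = 5*487 + 95 = 2530, q_4 = 5*41 + 8 = 213.
  i=5: a_5=12, p_5 = 12*2530 + 487 = 30847, q_5 = 12*213 + 41 = 2597.
  i=6: a_6=4, p_6 = 4*30847 + 2530 = 125918, q_6 = 4*2597 + 213 = 10601.

11/1, 12/1, 95/8, 487/41, 2530/213, 30847/2597, 125918/10601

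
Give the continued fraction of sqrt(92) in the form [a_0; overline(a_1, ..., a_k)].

[9; overline(1, 1, 2, 4, 2, 1, 1, 18)]

Write x_i = (sqrt(92) + m_i)/d_i with (m_0, d_0) = (0, 1). a_0 = floor(sqrt(92)) = 9, since 9^2 = 81 <= 92 < 100 = 10^2.
Iterate m_{i+1} = d_i*a_i - m_i, d_{i+1} = (92 - m_{i+1}^2)/d_i, a_{i+1} = floor((a_0 + m_{i+1})/d_{i+1}):
  m_1 = 1*9 - 0 = 9, d_1 = (92 - 9^2)/1 = 11/1 = 11, a_1 = floor((9 + 9)/11) = 1.
  m_2 = 11*1 - 9 = 2, d_2 = (92 - 2^2)/11 = 88/11 = 8, a_2 = floor((9 + 2)/8) = 1.
  m_3 = 8*1 - 2 = 6, d_3 = (92 - 6^2)/8 = 56/8 = 7, a_3 = floor((9 + 6)/7) = 2.
  m_4 = 7*2 - 6 = 8, d_4 = (92 - 8^2)/7 = 28/7 = 4, a_4 = floor((9 + 8)/4) = 4.
  m_5 = 4*4 - 8 = 8, d_5 = (92 - 8^2)/4 = 28/4 = 7, a_5 = floor((9 + 8)/7) = 2.
  m_6 = 7*2 - 8 = 6, d_6 = (92 - 6^2)/7 = 56/7 = 8, a_6 = floor((9 + 6)/8) = 1.
  m_7 = 8*1 - 6 = 2, d_7 = (92 - 2^2)/8 = 88/8 = 11, a_7 = floor((9 + 2)/11) = 1.
  m_8 = 11*1 - 2 = 9, d_8 = (92 - 9^2)/11 = 11/11 = 1, a_8 = floor((9 + 9)/1) = 18.
  m_9 = 1*18 - 9 = 9, d_9 = (92 - 9^2)/1 = 11/1 = 11: (m_9, d_9) = (m_1, d_1) = (9, 11), so from here the quotients repeat a_1, ..., a_8; the period length is 8.
Hence the expansion of sqrt(92) is a_0 = 9 followed by the repeating block 1, 1, 2, 4, 2, 1, 1, 18 (period 8).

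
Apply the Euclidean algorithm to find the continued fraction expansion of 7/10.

Run the Euclidean algorithm on 7 and 10; the successive quotients are the partial quotients a_0, a_1, ... (each step inverts the fractional part left over by the previous one):
  7 = 0*10 + 7, so a_0 = 0.
  10 = 1*7 + 3, so a_1 = 1.
  7 = 2*3 + 1, so a_2 = 2.
  3 = 3*1 + 0, so a_3 = 3.
The remainder reaches 0 after 4 divisions, so the expansion has 4 partial quotients, read off in order.

[0; 1, 2, 3]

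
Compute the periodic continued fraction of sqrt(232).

Write x_i = (sqrt(232) + m_i)/d_i with (m_0, d_0) = (0, 1). a_0 = floor(sqrt(232)) = 15, since 15^2 = 225 <= 232 < 256 = 16^2.
Iterate m_{i+1} = d_i*a_i - m_i, d_{i+1} = (232 - m_{i+1}^2)/d_i, a_{i+1} = floor((a_0 + m_{i+1})/d_{i+1}):
  m_1 = 1*15 - 0 = 15, d_1 = (232 - 15^2)/1 = 7/1 = 7, a_1 = floor((15 + 15)/7) = 4.
  m_2 = 7*4 - 15 = 13, d_2 = (232 - 13^2)/7 = 63/7 = 9, a_2 = floor((15 + 13)/9) = 3.
  m_3 = 9*3 - 13 = 14, d_3 = (232 - 14^2)/9 = 36/9 = 4, a_3 = floor((15 + 14)/4) = 7.
  m_4 = 4*7 - 14 = 14, d_4 = (232 - 14^2)/4 = 36/4 = 9, a_4 = floor((15 + 14)/9) = 3.
  m_5 = 9*3 - 14 = 13, d_5 = (232 - 13^2)/9 = 63/9 = 7, a_5 = floor((15 + 13)/7) = 4.
  m_6 = 7*4 - 13 = 15, d_6 = (232 - 15^2)/7 = 7/7 = 1, a_6 = floor((15 + 15)/1) = 30.
  m_7 = 1*30 - 15 = 15, d_7 = (232 - 15^2)/1 = 7/1 = 7: (m_7, d_7) = (m_1, d_1) = (15, 7), so from here the quotients repeat a_1, ..., a_6; the period length is 6.
Hence the expansion of sqrt(232) is a_0 = 15 followed by the repeating block 4, 3, 7, 3, 4, 30 (period 6).

[15; (4, 3, 7, 3, 4, 30)]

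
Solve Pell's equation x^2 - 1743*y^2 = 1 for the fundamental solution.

First expand sqrt(1743) as a continued fraction. With x_i = (sqrt(1743) + m_i)/d_i and (m_0, d_0) = (0, 1): a_0 = floor(sqrt(1743)) = 41, since 41^2 = 1681 <= 1743 < 1764 = 42^2.
Iterate m_{i+1} = d_i*a_i - m_i, d_{i+1} = (1743 - m_{i+1}^2)/d_i, a_{i+1} = floor((a_0 + m_{i+1})/d_{i+1}):
  m_1 = 1*41 - 0 = 41, d_1 = (1743 - 41^2)/1 = 62/1 = 62, a_1 = floor((41 + 41)/62) = 1.
  m_2 = 62*1 - 41 = 21, d_2 = (1743 - 21^2)/62 = 1302/62 = 21, a_2 = floor((41 + 21)/21) = 2.
  m_3 = 21*2 - 21 = 21, d_3 = (1743 - 21^2)/21 = 1302/21 = 62, a_3 = floor((41 + 21)/62) = 1.
  m_4 = 62*1 - 21 = 41, d_4 = (1743 - 41^2)/62 = 62/62 = 1, a_4 = floor((41 + 41)/1) = 82.
  m_5 = 1*82 - 41 = 41, d_5 = (1743 - 41^2)/1 = 62/1 = 62: (m_5, d_5) = (m_1, d_1) = (41, 62), so from here the quotients repeat a_1, ..., a_4; the period length is 4.
So sqrt(1743) = [41; (1, 2, 1, 82)] with period length k = 4.
k is even, so the fundamental solution of x^2 - 1743y^2 = 1 is (p_{k-1}, q_{k-1}) = (p_3, q_3); compute convergents through index 3.
Convergents (p_i = a_i*p_{i-1} + p_{i-2}, q_i = a_i*q_{i-1} + q_{i-2} with p_{-2}=0, p_{-1}=1, q_{-2}=1, q_{-1}=0):
  i=0: a_0=41, p_0 = 41*1 + 0 = 41, q_0 = 41*0 + 1 = 1.
  i=1: a_1=1, p_1 = 1*41 + 1 = 42, q_1 = 1*1 + 0 = 1.
  i=2: a_2=2, p_2 = 2*42 + 41 = 125, q_2 = 2*1 + 1 = 3.
  i=3: a_3=1, p_3 = 1*125 + 42 = 167, q_3 = 1*3 + 1 = 4.
Check: 167^2 - 1743*4^2 = 27889 - 27888 = 1, so (x, y) = (167, 4) solves the equation, and by the theorem it is the least positive solution.

(x, y) = (167, 4)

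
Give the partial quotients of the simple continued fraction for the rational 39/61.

Run the Euclidean algorithm on 39 and 61; the successive quotients are the partial quotients a_0, a_1, ... (each step inverts the fractional part left over by the previous one):
  39 = 0*61 + 39, so a_0 = 0.
  61 = 1*39 + 22, so a_1 = 1.
  39 = 1*22 + 17, so a_2 = 1.
  22 = 1*17 + 5, so a_3 = 1.
  17 = 3*5 + 2, so a_4 = 3.
  5 = 2*2 + 1, so a_5 = 2.
  2 = 2*1 + 0, so a_6 = 2.
The remainder reaches 0 after 7 divisions, so the expansion has 7 partial quotients, read off in order.

[0; 1, 1, 1, 3, 2, 2]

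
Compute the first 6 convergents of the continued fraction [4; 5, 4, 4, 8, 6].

4/1, 21/5, 88/21, 373/89, 3072/733, 18805/4487

Using the convergent recurrence p_i = a_i*p_{i-1} + p_{i-2}, q_i = a_i*q_{i-1} + q_{i-2} with p_{-2}=0, p_{-1}=1, q_{-2}=1, q_{-1}=0:
  i=0: a_0=4, p_0 = 4*1 + 0 = 4, q_0 = 4*0 + 1 = 1.
  i=1: a_1=5, p_1 = 5*4 + 1 = 21, q_1 = 5*1 + 0 = 5.
  i=2: a_2=4, p_2 = 4*21 + 4 = 88, q_2 = 4*5 + 1 = 21.
  i=3: a_3=4, p_3 = 4*88 + 21 = 373, q_3 = 4*21 + 5 = 89.
  i=4: a_4=8, p_4 = 8*373 + 88 = 3072, q_4 = 8*89 + 21 = 733.
  i=5: a_5=6, p_5 = 6*3072 + 373 = 18805, q_5 = 6*733 + 89 = 4487.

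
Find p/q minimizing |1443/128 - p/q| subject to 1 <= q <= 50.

Expand x = 1443/128 as a continued fraction with the Euclidean algorithm:
  1443 = 11*128 + 35, so a_0 = 11.
  128 = 3*35 + 23, so a_1 = 3.
  35 = 1*23 + 12, so a_2 = 1.
  23 = 1*12 + 11, so a_3 = 1.
  12 = 1*11 + 1, so a_4 = 1.
  11 = 11*1 + 0, so a_5 = 11.
so x = [11; 3, 1, 1, 1, 11].
Convergents (p_i = a_i*p_{i-1} + p_{i-2}, q_i = a_i*q_{i-1} + q_{i-2} with p_{-2}=0, p_{-1}=1, q_{-2}=1, q_{-1}=0), until the denominator exceeds 50:
  i=0: a_0=11, p_0 = 11*1 + 0 = 11, q_0 = 11*0 + 1 = 1.
  i=1: a_1=3, p_1 = 3*11 + 1 = 34, q_1 = 3*1 + 0 = 3.
  i=2: a_2=1, p_2 = 1*34 + 11 = 45, q_2 = 1*3 + 1 = 4.
  i=3: a_3=1, p_3 = 1*45 + 34 = 79, q_3 = 1*4 + 3 = 7.
  i=4: a_4=1, p_4 = 1*79 + 45 = 124, q_4 = 1*7 + 4 = 11.
  i=5: a_5=11, p_5 = 11*124 + 79 = 1443, q_5 = 11*11 + 7 = 128.
q_5 = 128 > 50, so the last convergent with denominator <= 50 is p_4/q_4 = 124/11.
The closest fraction with denominator <= 50 is either p_4/q_4 or the intermediate fraction (k*p_4 + p_3)/(k*q_4 + q_3) with the largest k >= 1 whose denominator stays <= 50; these approach x as k grows, and every other convergent or intermediate fraction in range is farther away.
Largest k: floor((50 - q_3)/q_4) = floor((50 - 7)/11) = 3.
That gives (3*124 + 79)/(3*11 + 7) = 451/40.
Compare the errors: |x - 124/11| = |1443*11 - 124*128|/(128*11) = 1/1408, and |x - 451/40| = |1443*40 - 451*128|/(128*40) = 8/5120.
Cross-multiplying, 1*5120 = 5120 < 11264 = 8*1408, so 1/1408 is smaller: the convergent 124/11 is closer to x than 451/40.

124/11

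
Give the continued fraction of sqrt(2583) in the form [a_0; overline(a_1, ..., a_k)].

Write x_i = (sqrt(2583) + m_i)/d_i with (m_0, d_0) = (0, 1). a_0 = floor(sqrt(2583)) = 50, since 50^2 = 2500 <= 2583 < 2601 = 51^2.
Iterate m_{i+1} = d_i*a_i - m_i, d_{i+1} = (2583 - m_{i+1}^2)/d_i, a_{i+1} = floor((a_0 + m_{i+1})/d_{i+1}):
  m_1 = 1*50 - 0 = 50, d_1 = (2583 - 50^2)/1 = 83/1 = 83, a_1 = floor((50 + 50)/83) = 1.
  m_2 = 83*1 - 50 = 33, d_2 = (2583 - 33^2)/83 = 1494/83 = 18, a_2 = floor((50 + 33)/18) = 4.
  m_3 = 18*4 - 33 = 39, d_3 = (2583 - 39^2)/18 = 1062/18 = 59, a_3 = floor((50 + 39)/59) = 1.
  m_4 = 59*1 - 39 = 20, d_4 = (2583 - 20^2)/59 = 2183/59 = 37, a_4 = floor((50 + 20)/37) = 1.
  m_5 = 37*1 - 20 = 17, d_5 = (2583 - 17^2)/37 = 2294/37 = 62, a_5 = floor((50 + 17)/62) = 1.
  m_6 = 62*1 - 17 = 45, d_6 = (2583 - 45^2)/62 = 558/62 = 9, a_6 = floor((50 + 45)/9) = 10.
  m_7 = 9*10 - 45 = 45, d_7 = (2583 - 45^2)/9 = 558/9 = 62, a_7 = floor((50 + 45)/62) = 1.
  m_8 = 62*1 - 45 = 17, d_8 = (2583 - 17^2)/62 = 2294/62 = 37, a_8 = floor((50 + 17)/37) = 1.
  m_9 = 37*1 - 17 = 20, d_9 = (2583 - 20^2)/37 = 2183/37 = 59, a_9 = floor((50 + 20)/59) = 1.
  m_10 = 59*1 - 20 = 39, d_10 = (2583 - 39^2)/59 = 1062/59 = 18, a_10 = floor((50 + 39)/18) = 4.
  m_11 = 18*4 - 39 = 33, d_11 = (2583 - 33^2)/18 = 1494/18 = 83, a_11 = floor((50 + 33)/83) = 1.
  m_12 = 83*1 - 33 = 50, d_12 = (2583 - 50^2)/83 = 83/83 = 1, a_12 = floor((50 + 50)/1) = 100.
  m_13 = 1*100 - 50 = 50, d_13 = (2583 - 50^2)/1 = 83/1 = 83: (m_13, d_13) = (m_1, d_1) = (50, 83), so from here the quotients repeat a_1, ..., a_12; the period length is 12.
Hence the expansion of sqrt(2583) is a_0 = 50 followed by the repeating block 1, 4, 1, 1, 1, 10, 1, 1, 1, 4, 1, 100 (period 12).

[50; overline(1, 4, 1, 1, 1, 10, 1, 1, 1, 4, 1, 100)]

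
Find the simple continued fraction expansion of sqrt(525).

Write x_i = (sqrt(525) + m_i)/d_i with (m_0, d_0) = (0, 1). a_0 = floor(sqrt(525)) = 22, since 22^2 = 484 <= 525 < 529 = 23^2.
Iterate m_{i+1} = d_i*a_i - m_i, d_{i+1} = (525 - m_{i+1}^2)/d_i, a_{i+1} = floor((a_0 + m_{i+1})/d_{i+1}):
  m_1 = 1*22 - 0 = 22, d_1 = (525 - 22^2)/1 = 41/1 = 41, a_1 = floor((22 + 22)/41) = 1.
  m_2 = 41*1 - 22 = 19, d_2 = (525 - 19^2)/41 = 164/41 = 4, a_2 = floor((22 + 19)/4) = 10.
  m_3 = 4*10 - 19 = 21, d_3 = (525 - 21^2)/4 = 84/4 = 21, a_3 = floor((22 + 21)/21) = 2.
  m_4 = 21*2 - 21 = 21, d_4 = (525 - 21^2)/21 = 84/21 = 4, a_4 = floor((22 + 21)/4) = 10.
  m_5 = 4*10 - 21 = 19, d_5 = (525 - 19^2)/4 = 164/4 = 41, a_5 = floor((22 + 19)/41) = 1.
  m_6 = 41*1 - 19 = 22, d_6 = (525 - 22^2)/41 = 41/41 = 1, a_6 = floor((22 + 22)/1) = 44.
  m_7 = 1*44 - 22 = 22, d_7 = (525 - 22^2)/1 = 41/1 = 41: (m_7, d_7) = (m_1, d_1) = (22, 41), so from here the quotients repeat a_1, ..., a_6; the period length is 6.
Hence the expansion of sqrt(525) is a_0 = 22 followed by the repeating block 1, 10, 2, 10, 1, 44 (period 6).

[22; (1, 10, 2, 10, 1, 44)]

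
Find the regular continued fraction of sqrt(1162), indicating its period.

[34; (11, 2, 1, 6, 1, 8, 1, 6, 1, 2, 11, 68)]

Write x_i = (sqrt(1162) + m_i)/d_i with (m_0, d_0) = (0, 1). a_0 = floor(sqrt(1162)) = 34, since 34^2 = 1156 <= 1162 < 1225 = 35^2.
Iterate m_{i+1} = d_i*a_i - m_i, d_{i+1} = (1162 - m_{i+1}^2)/d_i, a_{i+1} = floor((a_0 + m_{i+1})/d_{i+1}):
  m_1 = 1*34 - 0 = 34, d_1 = (1162 - 34^2)/1 = 6/1 = 6, a_1 = floor((34 + 34)/6) = 11.
  m_2 = 6*11 - 34 = 32, d_2 = (1162 - 32^2)/6 = 138/6 = 23, a_2 = floor((34 + 32)/23) = 2.
  m_3 = 23*2 - 32 = 14, d_3 = (1162 - 14^2)/23 = 966/23 = 42, a_3 = floor((34 + 14)/42) = 1.
  m_4 = 42*1 - 14 = 28, d_4 = (1162 - 28^2)/42 = 378/42 = 9, a_4 = floor((34 + 28)/9) = 6.
  m_5 = 9*6 - 28 = 26, d_5 = (1162 - 26^2)/9 = 486/9 = 54, a_5 = floor((34 + 26)/54) = 1.
  m_6 = 54*1 - 26 = 28, d_6 = (1162 - 28^2)/54 = 378/54 = 7, a_6 = floor((34 + 28)/7) = 8.
  m_7 = 7*8 - 28 = 28, d_7 = (1162 - 28^2)/7 = 378/7 = 54, a_7 = floor((34 + 28)/54) = 1.
  m_8 = 54*1 - 28 = 26, d_8 = (1162 - 26^2)/54 = 486/54 = 9, a_8 = floor((34 + 26)/9) = 6.
  m_9 = 9*6 - 26 = 28, d_9 = (1162 - 28^2)/9 = 378/9 = 42, a_9 = floor((34 + 28)/42) = 1.
  m_10 = 42*1 - 28 = 14, d_10 = (1162 - 14^2)/42 = 966/42 = 23, a_10 = floor((34 + 14)/23) = 2.
  m_11 = 23*2 - 14 = 32, d_11 = (1162 - 32^2)/23 = 138/23 = 6, a_11 = floor((34 + 32)/6) = 11.
  m_12 = 6*11 - 32 = 34, d_12 = (1162 - 34^2)/6 = 6/6 = 1, a_12 = floor((34 + 34)/1) = 68.
  m_13 = 1*68 - 34 = 34, d_13 = (1162 - 34^2)/1 = 6/1 = 6: (m_13, d_13) = (m_1, d_1) = (34, 6), so from here the quotients repeat a_1, ..., a_12; the period length is 12.
Hence the expansion of sqrt(1162) is a_0 = 34 followed by the repeating block 11, 2, 1, 6, 1, 8, 1, 6, 1, 2, 11, 68 (period 12).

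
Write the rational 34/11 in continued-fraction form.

Run the Euclidean algorithm on 34 and 11; the successive quotients are the partial quotients a_0, a_1, ... (each step inverts the fractional part left over by the previous one):
  34 = 3*11 + 1, so a_0 = 3.
  11 = 11*1 + 0, so a_1 = 11.
The remainder reaches 0 after 2 divisions, so the expansion has 2 partial quotients, read off in order.

[3; 11]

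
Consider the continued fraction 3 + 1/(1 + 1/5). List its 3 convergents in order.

Using the convergent recurrence p_i = a_i*p_{i-1} + p_{i-2}, q_i = a_i*q_{i-1} + q_{i-2} with p_{-2}=0, p_{-1}=1, q_{-2}=1, q_{-1}=0:
  i=0: a_0=3, p_0 = 3*1 + 0 = 3, q_0 = 3*0 + 1 = 1.
  i=1: a_1=1, p_1 = 1*3 + 1 = 4, q_1 = 1*1 + 0 = 1.
  i=2: a_2=5, p_2 = 5*4 + 3 = 23, q_2 = 5*1 + 1 = 6.

3/1, 4/1, 23/6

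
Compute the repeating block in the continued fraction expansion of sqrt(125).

Write x_i = (sqrt(125) + m_i)/d_i with (m_0, d_0) = (0, 1). a_0 = floor(sqrt(125)) = 11, since 11^2 = 121 <= 125 < 144 = 12^2.
Iterate m_{i+1} = d_i*a_i - m_i, d_{i+1} = (125 - m_{i+1}^2)/d_i, a_{i+1} = floor((a_0 + m_{i+1})/d_{i+1}):
  m_1 = 1*11 - 0 = 11, d_1 = (125 - 11^2)/1 = 4/1 = 4, a_1 = floor((11 + 11)/4) = 5.
  m_2 = 4*5 - 11 = 9, d_2 = (125 - 9^2)/4 = 44/4 = 11, a_2 = floor((11 + 9)/11) = 1.
  m_3 = 11*1 - 9 = 2, d_3 = (125 - 2^2)/11 = 121/11 = 11, a_3 = floor((11 + 2)/11) = 1.
  m_4 = 11*1 - 2 = 9, d_4 = (125 - 9^2)/11 = 44/11 = 4, a_4 = floor((11 + 9)/4) = 5.
  m_5 = 4*5 - 9 = 11, d_5 = (125 - 11^2)/4 = 4/4 = 1, a_5 = floor((11 + 11)/1) = 22.
  m_6 = 1*22 - 11 = 11, d_6 = (125 - 11^2)/1 = 4/1 = 4: (m_6, d_6) = (m_1, d_1) = (11, 4), so from here the quotients repeat a_1, ..., a_5; the period length is 5.
Hence the expansion of sqrt(125) is a_0 = 11 followed by the repeating block 5, 1, 1, 5, 22 (period 5).

[11; (5, 1, 1, 5, 22)]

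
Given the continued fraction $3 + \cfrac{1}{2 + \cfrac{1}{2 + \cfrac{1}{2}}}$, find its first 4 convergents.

Using the convergent recurrence p_i = a_i*p_{i-1} + p_{i-2}, q_i = a_i*q_{i-1} + q_{i-2} with p_{-2}=0, p_{-1}=1, q_{-2}=1, q_{-1}=0:
  i=0: a_0=3, p_0 = 3*1 + 0 = 3, q_0 = 3*0 + 1 = 1.
  i=1: a_1=2, p_1 = 2*3 + 1 = 7, q_1 = 2*1 + 0 = 2.
  i=2: a_2=2, p_2 = 2*7 + 3 = 17, q_2 = 2*2 + 1 = 5.
  i=3: a_3=2, p_3 = 2*17 + 7 = 41, q_3 = 2*5 + 2 = 12.

3/1, 7/2, 17/5, 41/12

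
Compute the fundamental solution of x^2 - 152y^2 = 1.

(x, y) = (37, 3)

First expand sqrt(152) as a continued fraction. With x_i = (sqrt(152) + m_i)/d_i and (m_0, d_0) = (0, 1): a_0 = floor(sqrt(152)) = 12, since 12^2 = 144 <= 152 < 169 = 13^2.
Iterate m_{i+1} = d_i*a_i - m_i, d_{i+1} = (152 - m_{i+1}^2)/d_i, a_{i+1} = floor((a_0 + m_{i+1})/d_{i+1}):
  m_1 = 1*12 - 0 = 12, d_1 = (152 - 12^2)/1 = 8/1 = 8, a_1 = floor((12 + 12)/8) = 3.
  m_2 = 8*3 - 12 = 12, d_2 = (152 - 12^2)/8 = 8/8 = 1, a_2 = floor((12 + 12)/1) = 24.
  m_3 = 1*24 - 12 = 12, d_3 = (152 - 12^2)/1 = 8/1 = 8: (m_3, d_3) = (m_1, d_1) = (12, 8), so from here the quotients repeat a_1, a_2; the period length is 2.
So sqrt(152) = [12; (3, 24)] with period length k = 2.
k is even, so the fundamental solution of x^2 - 152y^2 = 1 is (p_{k-1}, q_{k-1}) = (p_1, q_1); compute convergents through index 1.
Convergents (p_i = a_i*p_{i-1} + p_{i-2}, q_i = a_i*q_{i-1} + q_{i-2} with p_{-2}=0, p_{-1}=1, q_{-2}=1, q_{-1}=0):
  i=0: a_0=12, p_0 = 12*1 + 0 = 12, q_0 = 12*0 + 1 = 1.
  i=1: a_1=3, p_1 = 3*12 + 1 = 37, q_1 = 3*1 + 0 = 3.
Check: 37^2 - 152*3^2 = 1369 - 1368 = 1, so (x, y) = (37, 3) solves the equation, and by the theorem it is the least positive solution.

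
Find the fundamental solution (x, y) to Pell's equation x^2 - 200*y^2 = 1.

First expand sqrt(200) as a continued fraction. With x_i = (sqrt(200) + m_i)/d_i and (m_0, d_0) = (0, 1): a_0 = floor(sqrt(200)) = 14, since 14^2 = 196 <= 200 < 225 = 15^2.
Iterate m_{i+1} = d_i*a_i - m_i, d_{i+1} = (200 - m_{i+1}^2)/d_i, a_{i+1} = floor((a_0 + m_{i+1})/d_{i+1}):
  m_1 = 1*14 - 0 = 14, d_1 = (200 - 14^2)/1 = 4/1 = 4, a_1 = floor((14 + 14)/4) = 7.
  m_2 = 4*7 - 14 = 14, d_2 = (200 - 14^2)/4 = 4/4 = 1, a_2 = floor((14 + 14)/1) = 28.
  m_3 = 1*28 - 14 = 14, d_3 = (200 - 14^2)/1 = 4/1 = 4: (m_3, d_3) = (m_1, d_1) = (14, 4), so from here the quotients repeat a_1, a_2; the period length is 2.
So sqrt(200) = [14; (7, 28)] with period length k = 2.
k is even, so the fundamental solution of x^2 - 200y^2 = 1 is (p_{k-1}, q_{k-1}) = (p_1, q_1); compute convergents through index 1.
Convergents (p_i = a_i*p_{i-1} + p_{i-2}, q_i = a_i*q_{i-1} + q_{i-2} with p_{-2}=0, p_{-1}=1, q_{-2}=1, q_{-1}=0):
  i=0: a_0=14, p_0 = 14*1 + 0 = 14, q_0 = 14*0 + 1 = 1.
  i=1: a_1=7, p_1 = 7*14 + 1 = 99, q_1 = 7*1 + 0 = 7.
Check: 99^2 - 200*7^2 = 9801 - 9800 = 1, so (x, y) = (99, 7) solves the equation, and by the theorem it is the least positive solution.

(x, y) = (99, 7)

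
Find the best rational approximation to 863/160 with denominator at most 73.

178/33

Expand x = 863/160 as a continued fraction with the Euclidean algorithm:
  863 = 5*160 + 63, so a_0 = 5.
  160 = 2*63 + 34, so a_1 = 2.
  63 = 1*34 + 29, so a_2 = 1.
  34 = 1*29 + 5, so a_3 = 1.
  29 = 5*5 + 4, so a_4 = 5.
  5 = 1*4 + 1, so a_5 = 1.
  4 = 4*1 + 0, so a_6 = 4.
so x = [5; 2, 1, 1, 5, 1, 4].
Convergents (p_i = a_i*p_{i-1} + p_{i-2}, q_i = a_i*q_{i-1} + q_{i-2} with p_{-2}=0, p_{-1}=1, q_{-2}=1, q_{-1}=0), until the denominator exceeds 73:
  i=0: a_0=5, p_0 = 5*1 + 0 = 5, q_0 = 5*0 + 1 = 1.
  i=1: a_1=2, p_1 = 2*5 + 1 = 11, q_1 = 2*1 + 0 = 2.
  i=2: a_2=1, p_2 = 1*11 + 5 = 16, q_2 = 1*2 + 1 = 3.
  i=3: a_3=1, p_3 = 1*16 + 11 = 27, q_3 = 1*3 + 2 = 5.
  i=4: a_4=5, p_4 = 5*27 + 16 = 151, q_4 = 5*5 + 3 = 28.
  i=5: a_5=1, p_5 = 1*151 + 27 = 178, q_5 = 1*28 + 5 = 33.
  i=6: a_6=4, p_6 = 4*178 + 151 = 863, q_6 = 4*33 + 28 = 160.
q_6 = 160 > 73, so the last convergent with denominator <= 73 is p_5/q_5 = 178/33.
The closest fraction with denominator <= 73 is either p_5/q_5 or the intermediate fraction (k*p_5 + p_4)/(k*q_5 + q_4) with the largest k >= 1 whose denominator stays <= 73; these approach x as k grows, and every other convergent or intermediate fraction in range is farther away.
Largest k: floor((73 - q_4)/q_5) = floor((73 - 28)/33) = 1.
That gives (1*178 + 151)/(1*33 + 28) = 329/61.
Compare the errors: |x - 178/33| = |863*33 - 178*160|/(160*33) = 1/5280, and |x - 329/61| = |863*61 - 329*160|/(160*61) = 3/9760.
Cross-multiplying, 1*9760 = 9760 < 15840 = 3*5280, so 1/5280 is smaller: the convergent 178/33 is closer to x than 329/61.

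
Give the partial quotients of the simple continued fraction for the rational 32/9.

Run the Euclidean algorithm on 32 and 9; the successive quotients are the partial quotients a_0, a_1, ... (each step inverts the fractional part left over by the previous one):
  32 = 3*9 + 5, so a_0 = 3.
  9 = 1*5 + 4, so a_1 = 1.
  5 = 1*4 + 1, so a_2 = 1.
  4 = 4*1 + 0, so a_3 = 4.
The remainder reaches 0 after 4 divisions, so the expansion has 4 partial quotients, read off in order.

[3; 1, 1, 4]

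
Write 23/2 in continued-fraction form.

Run the Euclidean algorithm on 23 and 2; the successive quotients are the partial quotients a_0, a_1, ... (each step inverts the fractional part left over by the previous one):
  23 = 11*2 + 1, so a_0 = 11.
  2 = 2*1 + 0, so a_1 = 2.
The remainder reaches 0 after 2 divisions, so the expansion has 2 partial quotients, read off in order.

[11; 2]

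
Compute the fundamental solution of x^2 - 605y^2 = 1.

First expand sqrt(605) as a continued fraction. With x_i = (sqrt(605) + m_i)/d_i and (m_0, d_0) = (0, 1): a_0 = floor(sqrt(605)) = 24, since 24^2 = 576 <= 605 < 625 = 25^2.
Iterate m_{i+1} = d_i*a_i - m_i, d_{i+1} = (605 - m_{i+1}^2)/d_i, a_{i+1} = floor((a_0 + m_{i+1})/d_{i+1}):
  m_1 = 1*24 - 0 = 24, d_1 = (605 - 24^2)/1 = 29/1 = 29, a_1 = floor((24 + 24)/29) = 1.
  m_2 = 29*1 - 24 = 5, d_2 = (605 - 5^2)/29 = 580/29 = 20, a_2 = floor((24 + 5)/20) = 1.
  m_3 = 20*1 - 5 = 15, d_3 = (605 - 15^2)/20 = 380/20 = 19, a_3 = floor((24 + 15)/19) = 2.
  m_4 = 19*2 - 15 = 23, d_4 = (605 - 23^2)/19 = 76/19 = 4, a_4 = floor((24 + 23)/4) = 11.
  m_5 = 4*11 - 23 = 21, d_5 = (605 - 21^2)/4 = 164/4 = 41, a_5 = floor((24 + 21)/41) = 1.
  m_6 = 41*1 - 21 = 20, d_6 = (605 - 20^2)/41 = 205/41 = 5, a_6 = floor((24 + 20)/5) = 8.
  m_7 = 5*8 - 20 = 20, d_7 = (605 - 20^2)/5 = 205/5 = 41, a_7 = floor((24 + 20)/41) = 1.
  m_8 = 41*1 - 20 = 21, d_8 = (605 - 21^2)/41 = 164/41 = 4, a_8 = floor((24 + 21)/4) = 11.
  m_9 = 4*11 - 21 = 23, d_9 = (605 - 23^2)/4 = 76/4 = 19, a_9 = floor((24 + 23)/19) = 2.
  m_10 = 19*2 - 23 = 15, d_10 = (605 - 15^2)/19 = 380/19 = 20, a_10 = floor((24 + 15)/20) = 1.
  m_11 = 20*1 - 15 = 5, d_11 = (605 - 5^2)/20 = 580/20 = 29, a_11 = floor((24 + 5)/29) = 1.
  m_12 = 29*1 - 5 = 24, d_12 = (605 - 24^2)/29 = 29/29 = 1, a_12 = floor((24 + 24)/1) = 48.
  m_13 = 1*48 - 24 = 24, d_13 = (605 - 24^2)/1 = 29/1 = 29: (m_13, d_13) = (m_1, d_1) = (24, 29), so from here the quotients repeat a_1, ..., a_12; the period length is 12.
So sqrt(605) = [24; (1, 1, 2, 11, 1, 8, 1, 11, 2, 1, 1, 48)] with period length k = 12.
k is even, so the fundamental solution of x^2 - 605y^2 = 1 is (p_{k-1}, q_{k-1}) = (p_11, q_11); compute convergents through index 11.
Convergents (p_i = a_i*p_{i-1} + p_{i-2}, q_i = a_i*q_{i-1} + q_{i-2} with p_{-2}=0, p_{-1}=1, q_{-2}=1, q_{-1}=0):
  i=0: a_0=24, p_0 = 24*1 + 0 = 24, q_0 = 24*0 + 1 = 1.
  i=1: a_1=1, p_1 = 1*24 + 1 = 25, q_1 = 1*1 + 0 = 1.
  i=2: a_2=1, p_2 = 1*25 + 24 = 49, q_2 = 1*1 + 1 = 2.
  i=3: a_3=2, p_3 = 2*49 + 25 = 123, q_3 = 2*2 + 1 = 5.
  i=4: a_4=11, p_4 = 11*123 + 49 = 1402, q_4 = 11*5 + 2 = 57.
  i=5: a_5=1, p_5 = 1*1402 + 123 = 1525, q_5 = 1*57 + 5 = 62.
  i=6: a_6=8, p_6 = 8*1525 + 1402 = 13602, q_6 = 8*62 + 57 = 553.
  i=7: a_7=1, p_7 = 1*13602 + 1525 = 15127, q_7 = 1*553 + 62 = 615.
  i=8: a_8=11, p_8 = 11*15127 + 13602 = 179999, q_8 = 11*615 + 553 = 7318.
  i=9: a_9=2, p_9 = 2*179999 + 15127 = 375125, q_9 = 2*7318 + 615 = 15251.
  i=10: a_10=1, p_10 = 1*375125 + 179999 = 555124, q_10 = 1*15251 + 7318 = 22569.
  i=11: a_11=1, p_11 = 1*555124 + 375125 = 930249, q_11 = 1*22569 + 15251 = 37820.
Check: 930249^2 - 605*37820^2 = 865363202001 - 865363202000 = 1, so (x, y) = (930249, 37820) solves the equation, and by the theorem it is the least positive solution.

(x, y) = (930249, 37820)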